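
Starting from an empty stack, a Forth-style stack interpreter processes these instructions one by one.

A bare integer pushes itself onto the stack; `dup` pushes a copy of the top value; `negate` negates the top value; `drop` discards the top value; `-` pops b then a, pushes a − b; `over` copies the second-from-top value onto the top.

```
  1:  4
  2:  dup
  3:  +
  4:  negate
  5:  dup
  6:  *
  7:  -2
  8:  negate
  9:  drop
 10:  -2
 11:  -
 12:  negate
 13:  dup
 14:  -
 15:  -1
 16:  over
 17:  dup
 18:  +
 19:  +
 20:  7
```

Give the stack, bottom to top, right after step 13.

4       [4]
dup     [4, 4]
+       [8]
negate  [-8]
dup     [-8, -8]
*       [64]
-2      [64, -2]
negate  [64, 2]
drop    [64]
-2      [64, -2]
-       [66]
negate  [-66]
dup     [-66, -66]

[-66, -66]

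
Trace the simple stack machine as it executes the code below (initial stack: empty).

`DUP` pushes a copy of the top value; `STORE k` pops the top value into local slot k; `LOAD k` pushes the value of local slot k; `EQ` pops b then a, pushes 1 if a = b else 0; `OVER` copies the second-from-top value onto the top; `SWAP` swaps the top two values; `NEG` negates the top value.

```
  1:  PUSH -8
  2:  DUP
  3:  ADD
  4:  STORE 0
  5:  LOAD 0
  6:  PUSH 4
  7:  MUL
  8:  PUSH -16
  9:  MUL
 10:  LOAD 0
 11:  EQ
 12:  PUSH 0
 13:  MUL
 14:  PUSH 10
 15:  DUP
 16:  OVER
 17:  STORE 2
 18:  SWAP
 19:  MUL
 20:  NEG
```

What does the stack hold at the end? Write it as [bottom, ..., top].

[0, -100]

PUSH -8  -> [-8]
DUP      -> [-8, -8]
ADD      -> [-16]
STORE 0  -> []
LOAD 0   -> [-16]
PUSH 4   -> [-16, 4]
MUL      -> [-64]
PUSH -16 -> [-64, -16]
MUL      -> [1024]
LOAD 0   -> [1024, -16]
EQ       -> [0]
PUSH 0   -> [0, 0]
MUL      -> [0]
PUSH 10  -> [0, 10]
DUP      -> [0, 10, 10]
OVER     -> [0, 10, 10, 10]
STORE 2  -> [0, 10, 10]
SWAP     -> [0, 10, 10]
MUL      -> [0, 100]
NEG      -> [0, -100]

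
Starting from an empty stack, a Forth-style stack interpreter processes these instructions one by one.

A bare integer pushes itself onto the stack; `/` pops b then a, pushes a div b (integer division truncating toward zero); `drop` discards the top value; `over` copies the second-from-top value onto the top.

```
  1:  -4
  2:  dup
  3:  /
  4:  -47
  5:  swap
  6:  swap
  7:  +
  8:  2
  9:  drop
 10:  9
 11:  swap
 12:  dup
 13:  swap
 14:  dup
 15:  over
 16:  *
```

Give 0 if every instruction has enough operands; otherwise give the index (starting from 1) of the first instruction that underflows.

-4   → [-4]
dup  → [-4, -4]
/    → [1]
-47  → [1, -47]
swap → [-47, 1]
swap → [1, -47]
+    → [-46]
2    → [-46, 2]
drop → [-46]
9    → [-46, 9]
swap → [9, -46]
dup  → [9, -46, -46]
swap → [9, -46, -46]
dup  → [9, -46, -46, -46]
over → [9, -46, -46, -46, -46]
*    → [9, -46, -46, 2116]

0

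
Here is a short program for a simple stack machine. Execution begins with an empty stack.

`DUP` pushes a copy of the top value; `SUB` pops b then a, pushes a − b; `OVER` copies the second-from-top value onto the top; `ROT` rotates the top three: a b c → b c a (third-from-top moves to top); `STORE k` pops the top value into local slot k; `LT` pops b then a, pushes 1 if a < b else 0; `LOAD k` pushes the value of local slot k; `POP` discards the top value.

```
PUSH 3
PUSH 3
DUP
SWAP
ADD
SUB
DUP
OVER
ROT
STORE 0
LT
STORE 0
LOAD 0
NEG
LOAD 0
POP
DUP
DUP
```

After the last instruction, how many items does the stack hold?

3

PUSH 3  → [3]
PUSH 3  → [3, 3]
DUP     → [3, 3, 3]
SWAP    → [3, 3, 3]
ADD     → [3, 6]
SUB     → [-3]
DUP     → [-3, -3]
OVER    → [-3, -3, -3]
ROT     → [-3, -3, -3]
STORE 0 → [-3, -3]
LT      → [0]
STORE 0 → []
LOAD 0  → [0]
NEG     → [0]
LOAD 0  → [0, 0]
POP     → [0]
DUP     → [0, 0]
DUP     → [0, 0, 0]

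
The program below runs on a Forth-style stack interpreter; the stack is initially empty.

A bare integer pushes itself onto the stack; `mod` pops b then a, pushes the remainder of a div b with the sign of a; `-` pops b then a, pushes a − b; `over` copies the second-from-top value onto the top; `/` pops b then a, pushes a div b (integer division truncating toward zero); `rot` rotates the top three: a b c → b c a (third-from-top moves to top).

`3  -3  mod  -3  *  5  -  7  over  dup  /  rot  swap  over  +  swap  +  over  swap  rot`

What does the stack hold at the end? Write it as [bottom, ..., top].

[7, -9, 7]

3    → 3
-3   → 3 -3
mod  → 0
-3   → 0 -3
*    → 0
5    → 0 5
-    → -5
7    → -5 7
over → -5 7 -5
dup  → -5 7 -5 -5
/    → -5 7 1
rot  → 7 1 -5
swap → 7 -5 1
over → 7 -5 1 -5
+    → 7 -5 -4
swap → 7 -4 -5
+    → 7 -9
over → 7 -9 7
swap → 7 7 -9
rot  → 7 -9 7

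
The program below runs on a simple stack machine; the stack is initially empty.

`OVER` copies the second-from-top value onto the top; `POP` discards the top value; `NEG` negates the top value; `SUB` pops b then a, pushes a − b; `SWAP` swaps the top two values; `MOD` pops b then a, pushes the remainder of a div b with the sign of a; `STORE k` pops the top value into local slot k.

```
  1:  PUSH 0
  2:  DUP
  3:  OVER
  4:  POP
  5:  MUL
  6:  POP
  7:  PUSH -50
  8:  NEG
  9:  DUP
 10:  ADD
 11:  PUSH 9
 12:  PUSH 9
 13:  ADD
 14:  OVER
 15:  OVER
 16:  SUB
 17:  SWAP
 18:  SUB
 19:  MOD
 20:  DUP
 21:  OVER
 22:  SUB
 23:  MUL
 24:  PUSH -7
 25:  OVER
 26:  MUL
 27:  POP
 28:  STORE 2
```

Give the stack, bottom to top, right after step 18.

PUSH 0   : [0]
DUP      : [0, 0]
OVER     : [0, 0, 0]
POP      : [0, 0]
MUL      : [0]
POP      : []
PUSH -50 : [-50]
NEG      : [50]
DUP      : [50, 50]
ADD      : [100]
PUSH 9   : [100, 9]
PUSH 9   : [100, 9, 9]
ADD      : [100, 18]
OVER     : [100, 18, 100]
OVER     : [100, 18, 100, 18]
SUB      : [100, 18, 82]
SWAP     : [100, 82, 18]
SUB      : [100, 64]

[100, 64]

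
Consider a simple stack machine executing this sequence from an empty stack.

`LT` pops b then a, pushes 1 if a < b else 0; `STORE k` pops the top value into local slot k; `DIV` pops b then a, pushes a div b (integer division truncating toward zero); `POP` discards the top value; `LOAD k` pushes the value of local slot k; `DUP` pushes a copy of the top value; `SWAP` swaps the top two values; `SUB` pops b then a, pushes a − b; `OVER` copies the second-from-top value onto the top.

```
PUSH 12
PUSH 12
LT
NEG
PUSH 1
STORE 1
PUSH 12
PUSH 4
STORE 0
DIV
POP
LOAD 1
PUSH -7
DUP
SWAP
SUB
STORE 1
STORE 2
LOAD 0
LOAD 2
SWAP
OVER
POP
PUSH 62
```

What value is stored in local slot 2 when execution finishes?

1

PUSH 12 : [12]
PUSH 12 : [12, 12]
LT      : [0]
NEG     : [0]
PUSH 1  : [0, 1]
STORE 1 : [0]
PUSH 12 : [0, 12]
PUSH 4  : [0, 12, 4]
STORE 0 : [0, 12]
DIV     : [0]
POP     : []
LOAD 1  : [1]
PUSH -7 : [1, -7]
DUP     : [1, -7, -7]
SWAP    : [1, -7, -7]
SUB     : [1, 0]
STORE 1 : [1]
STORE 2 : []
LOAD 0  : [4]
LOAD 2  : [4, 1]
SWAP    : [1, 4]
OVER    : [1, 4, 1]
POP     : [1, 4]
PUSH 62 : [1, 4, 62]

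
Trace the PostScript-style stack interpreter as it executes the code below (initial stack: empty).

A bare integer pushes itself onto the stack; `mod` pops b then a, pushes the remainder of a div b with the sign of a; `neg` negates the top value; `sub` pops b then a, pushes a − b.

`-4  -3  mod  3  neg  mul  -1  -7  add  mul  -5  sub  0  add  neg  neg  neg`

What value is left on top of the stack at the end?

-4  -> [-4]
-3  -> [-4, -3]
mod -> [-1]
3   -> [-1, 3]
neg -> [-1, -3]
mul -> [3]
-1  -> [3, -1]
-7  -> [3, -1, -7]
add -> [3, -8]
mul -> [-24]
-5  -> [-24, -5]
sub -> [-19]
0   -> [-19, 0]
add -> [-19]
neg -> [19]
neg -> [-19]
neg -> [19]

19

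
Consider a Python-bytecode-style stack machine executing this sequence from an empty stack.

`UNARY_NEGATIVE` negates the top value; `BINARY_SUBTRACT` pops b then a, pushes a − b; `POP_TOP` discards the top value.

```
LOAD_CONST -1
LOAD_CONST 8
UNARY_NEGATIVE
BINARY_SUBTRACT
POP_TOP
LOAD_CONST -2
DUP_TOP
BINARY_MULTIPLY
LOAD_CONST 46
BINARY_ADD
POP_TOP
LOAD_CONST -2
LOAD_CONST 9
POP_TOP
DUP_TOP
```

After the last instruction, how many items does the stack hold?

LOAD_CONST -1    -1
LOAD_CONST 8     -1 8
UNARY_NEGATIVE   -1 -8
BINARY_SUBTRACT  7
POP_TOP          (empty)
LOAD_CONST -2    -2
DUP_TOP          -2 -2
BINARY_MULTIPLY  4
LOAD_CONST 46    4 46
BINARY_ADD       50
POP_TOP          (empty)
LOAD_CONST -2    -2
LOAD_CONST 9     -2 9
POP_TOP          -2
DUP_TOP          -2 -2

2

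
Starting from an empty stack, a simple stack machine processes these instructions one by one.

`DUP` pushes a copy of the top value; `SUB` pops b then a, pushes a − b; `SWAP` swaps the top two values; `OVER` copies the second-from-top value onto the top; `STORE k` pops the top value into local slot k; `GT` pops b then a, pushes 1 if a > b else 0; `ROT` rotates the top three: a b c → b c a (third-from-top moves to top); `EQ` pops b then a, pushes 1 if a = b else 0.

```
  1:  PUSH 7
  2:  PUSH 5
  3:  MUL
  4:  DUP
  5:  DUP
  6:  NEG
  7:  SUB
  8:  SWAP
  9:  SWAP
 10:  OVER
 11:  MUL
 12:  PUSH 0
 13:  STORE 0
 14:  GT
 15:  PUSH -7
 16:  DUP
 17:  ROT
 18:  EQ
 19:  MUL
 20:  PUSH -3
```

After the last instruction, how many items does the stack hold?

PUSH 7  -> 7
PUSH 5  -> 7 5
MUL     -> 35
DUP     -> 35 35
DUP     -> 35 35 35
NEG     -> 35 35 -35
SUB     -> 35 70
SWAP    -> 70 35
SWAP    -> 35 70
OVER    -> 35 70 35
MUL     -> 35 2450
PUSH 0  -> 35 2450 0
STORE 0 -> 35 2450
GT      -> 0
PUSH -7 -> 0 -7
DUP     -> 0 -7 -7
ROT     -> -7 -7 0
EQ      -> -7 0
MUL     -> 0
PUSH -3 -> 0 -3

2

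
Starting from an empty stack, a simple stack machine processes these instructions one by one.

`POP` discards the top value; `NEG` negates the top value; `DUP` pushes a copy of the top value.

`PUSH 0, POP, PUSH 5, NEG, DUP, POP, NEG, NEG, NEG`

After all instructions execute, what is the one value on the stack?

5

PUSH 0 : [0]
POP    : []
PUSH 5 : [5]
NEG    : [-5]
DUP    : [-5, -5]
POP    : [-5]
NEG    : [5]
NEG    : [-5]
NEG    : [5]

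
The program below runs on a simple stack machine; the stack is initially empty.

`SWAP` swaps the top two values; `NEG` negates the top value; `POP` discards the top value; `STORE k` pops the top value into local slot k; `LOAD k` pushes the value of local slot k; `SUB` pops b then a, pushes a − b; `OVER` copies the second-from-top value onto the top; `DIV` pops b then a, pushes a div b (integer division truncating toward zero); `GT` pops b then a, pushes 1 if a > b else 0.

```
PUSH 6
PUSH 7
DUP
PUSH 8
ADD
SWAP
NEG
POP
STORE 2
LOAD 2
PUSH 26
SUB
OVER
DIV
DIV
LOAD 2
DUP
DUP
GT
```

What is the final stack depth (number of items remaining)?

3

PUSH 6  → [6]
PUSH 7  → [6, 7]
DUP     → [6, 7, 7]
PUSH 8  → [6, 7, 7, 8]
ADD     → [6, 7, 15]
SWAP    → [6, 15, 7]
NEG     → [6, 15, -7]
POP     → [6, 15]
STORE 2 → [6]
LOAD 2  → [6, 15]
PUSH 26 → [6, 15, 26]
SUB     → [6, -11]
OVER    → [6, -11, 6]
DIV     → [6, -1]
DIV     → [-6]
LOAD 2  → [-6, 15]
DUP     → [-6, 15, 15]
DUP     → [-6, 15, 15, 15]
GT      → [-6, 15, 0]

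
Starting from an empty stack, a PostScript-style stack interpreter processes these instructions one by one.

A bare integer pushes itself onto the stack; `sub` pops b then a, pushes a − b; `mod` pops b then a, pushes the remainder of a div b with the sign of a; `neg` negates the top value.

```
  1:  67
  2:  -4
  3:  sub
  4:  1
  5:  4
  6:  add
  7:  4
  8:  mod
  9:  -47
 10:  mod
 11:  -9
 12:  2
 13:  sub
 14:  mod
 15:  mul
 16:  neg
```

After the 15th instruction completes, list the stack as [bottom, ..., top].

[71]

67   [67]
-4   [67, -4]
sub  [71]
1    [71, 1]
4    [71, 1, 4]
add  [71, 5]
4    [71, 5, 4]
mod  [71, 1]
-47  [71, 1, -47]
mod  [71, 1]
-9   [71, 1, -9]
2    [71, 1, -9, 2]
sub  [71, 1, -11]
mod  [71, 1]
mul  [71]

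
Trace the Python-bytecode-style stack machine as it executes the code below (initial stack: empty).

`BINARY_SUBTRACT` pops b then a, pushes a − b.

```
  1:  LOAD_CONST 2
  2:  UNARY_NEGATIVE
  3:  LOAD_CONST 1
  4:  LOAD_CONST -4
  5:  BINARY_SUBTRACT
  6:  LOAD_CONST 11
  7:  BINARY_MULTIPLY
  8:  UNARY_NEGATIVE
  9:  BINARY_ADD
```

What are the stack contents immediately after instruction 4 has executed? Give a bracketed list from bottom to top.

[-2, 1, -4]

LOAD_CONST 2   → [2]
UNARY_NEGATIVE → [-2]
LOAD_CONST 1   → [-2, 1]
LOAD_CONST -4  → [-2, 1, -4]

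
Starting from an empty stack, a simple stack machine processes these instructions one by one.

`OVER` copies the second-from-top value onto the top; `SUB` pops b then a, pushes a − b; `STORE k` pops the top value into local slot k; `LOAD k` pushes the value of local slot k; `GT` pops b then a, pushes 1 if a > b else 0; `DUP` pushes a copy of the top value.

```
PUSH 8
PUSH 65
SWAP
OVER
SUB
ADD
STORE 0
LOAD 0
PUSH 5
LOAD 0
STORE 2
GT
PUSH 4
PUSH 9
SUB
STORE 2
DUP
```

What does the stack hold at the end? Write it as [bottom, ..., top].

[1, 1]

PUSH 8  → [8]
PUSH 65 → [8, 65]
SWAP    → [65, 8]
OVER    → [65, 8, 65]
SUB     → [65, -57]
ADD     → [8]
STORE 0 → []
LOAD 0  → [8]
PUSH 5  → [8, 5]
LOAD 0  → [8, 5, 8]
STORE 2 → [8, 5]
GT      → [1]
PUSH 4  → [1, 4]
PUSH 9  → [1, 4, 9]
SUB     → [1, -5]
STORE 2 → [1]
DUP     → [1, 1]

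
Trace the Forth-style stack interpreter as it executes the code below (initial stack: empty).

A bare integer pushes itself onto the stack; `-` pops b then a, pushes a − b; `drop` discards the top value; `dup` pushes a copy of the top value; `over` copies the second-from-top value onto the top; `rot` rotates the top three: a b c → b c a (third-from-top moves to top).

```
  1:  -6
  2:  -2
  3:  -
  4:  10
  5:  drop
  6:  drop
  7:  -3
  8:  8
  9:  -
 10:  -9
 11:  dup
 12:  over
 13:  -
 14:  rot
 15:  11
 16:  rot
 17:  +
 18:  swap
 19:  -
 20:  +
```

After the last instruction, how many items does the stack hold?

1

-6   -> [-6]
-2   -> [-6, -2]
-    -> [-4]
10   -> [-4, 10]
drop -> [-4]
drop -> []
-3   -> [-3]
8    -> [-3, 8]
-    -> [-11]
-9   -> [-11, -9]
dup  -> [-11, -9, -9]
over -> [-11, -9, -9, -9]
-    -> [-11, -9, 0]
rot  -> [-9, 0, -11]
11   -> [-9, 0, -11, 11]
rot  -> [-9, -11, 11, 0]
+    -> [-9, -11, 11]
swap -> [-9, 11, -11]
-    -> [-9, 22]
+    -> [13]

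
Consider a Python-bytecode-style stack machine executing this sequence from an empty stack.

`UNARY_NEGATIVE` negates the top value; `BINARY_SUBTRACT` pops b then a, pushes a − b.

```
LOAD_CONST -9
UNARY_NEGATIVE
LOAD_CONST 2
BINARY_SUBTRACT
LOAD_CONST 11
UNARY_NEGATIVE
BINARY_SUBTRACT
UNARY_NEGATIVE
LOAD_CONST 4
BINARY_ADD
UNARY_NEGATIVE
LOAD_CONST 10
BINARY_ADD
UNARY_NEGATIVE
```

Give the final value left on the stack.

-24

LOAD_CONST -9   : -9
UNARY_NEGATIVE  : 9
LOAD_CONST 2    : 9 2
BINARY_SUBTRACT : 7
LOAD_CONST 11   : 7 11
UNARY_NEGATIVE  : 7 -11
BINARY_SUBTRACT : 18
UNARY_NEGATIVE  : -18
LOAD_CONST 4    : -18 4
BINARY_ADD      : -14
UNARY_NEGATIVE  : 14
LOAD_CONST 10   : 14 10
BINARY_ADD      : 24
UNARY_NEGATIVE  : -24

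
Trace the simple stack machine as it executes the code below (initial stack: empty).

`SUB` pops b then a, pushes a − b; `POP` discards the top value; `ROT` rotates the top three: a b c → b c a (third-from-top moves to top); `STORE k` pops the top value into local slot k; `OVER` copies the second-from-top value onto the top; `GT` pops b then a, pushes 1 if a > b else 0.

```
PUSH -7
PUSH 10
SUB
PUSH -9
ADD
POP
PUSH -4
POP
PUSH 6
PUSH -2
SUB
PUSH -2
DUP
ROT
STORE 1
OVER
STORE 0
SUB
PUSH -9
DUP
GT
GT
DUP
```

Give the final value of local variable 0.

PUSH -7 → -7
PUSH 10 → -7 10
SUB     → -17
PUSH -9 → -17 -9
ADD     → -26
POP     → (empty)
PUSH -4 → -4
POP     → (empty)
PUSH 6  → 6
PUSH -2 → 6 -2
SUB     → 8
PUSH -2 → 8 -2
DUP     → 8 -2 -2
ROT     → -2 -2 8
STORE 1 → -2 -2
OVER    → -2 -2 -2
STORE 0 → -2 -2
SUB     → 0
PUSH -9 → 0 -9
DUP     → 0 -9 -9
GT      → 0 0
GT      → 0
DUP     → 0 0

-2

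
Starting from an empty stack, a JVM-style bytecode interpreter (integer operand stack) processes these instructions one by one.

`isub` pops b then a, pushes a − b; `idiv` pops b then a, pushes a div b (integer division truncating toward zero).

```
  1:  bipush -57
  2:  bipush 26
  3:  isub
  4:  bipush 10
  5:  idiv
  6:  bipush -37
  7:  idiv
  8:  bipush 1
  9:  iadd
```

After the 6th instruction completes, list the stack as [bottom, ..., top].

[-8, -37]

bipush -57 -> -57
bipush 26  -> -57 26
isub       -> -83
bipush 10  -> -83 10
idiv       -> -8
bipush -37 -> -8 -37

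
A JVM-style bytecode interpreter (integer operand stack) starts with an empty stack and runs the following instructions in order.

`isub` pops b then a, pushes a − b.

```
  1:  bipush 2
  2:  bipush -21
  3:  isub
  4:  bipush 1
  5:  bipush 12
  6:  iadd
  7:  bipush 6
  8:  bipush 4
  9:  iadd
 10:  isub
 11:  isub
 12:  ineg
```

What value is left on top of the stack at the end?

bipush 2   : [2]
bipush -21 : [2, -21]
isub       : [23]
bipush 1   : [23, 1]
bipush 12  : [23, 1, 12]
iadd       : [23, 13]
bipush 6   : [23, 13, 6]
bipush 4   : [23, 13, 6, 4]
iadd       : [23, 13, 10]
isub       : [23, 3]
isub       : [20]
ineg       : [-20]

-20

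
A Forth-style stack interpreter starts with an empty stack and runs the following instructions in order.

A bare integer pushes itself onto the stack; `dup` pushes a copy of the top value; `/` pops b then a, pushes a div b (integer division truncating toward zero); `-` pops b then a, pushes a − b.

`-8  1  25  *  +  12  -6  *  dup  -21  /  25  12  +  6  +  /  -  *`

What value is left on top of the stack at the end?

-8   [-8]
1    [-8, 1]
25   [-8, 1, 25]
*    [-8, 25]
+    [17]
12   [17, 12]
-6   [17, 12, -6]
*    [17, -72]
dup  [17, -72, -72]
-21  [17, -72, -72, -21]
/    [17, -72, 3]
25   [17, -72, 3, 25]
12   [17, -72, 3, 25, 12]
+    [17, -72, 3, 37]
6    [17, -72, 3, 37, 6]
+    [17, -72, 3, 43]
/    [17, -72, 0]
-    [17, -72]
*    [-1224]

-1224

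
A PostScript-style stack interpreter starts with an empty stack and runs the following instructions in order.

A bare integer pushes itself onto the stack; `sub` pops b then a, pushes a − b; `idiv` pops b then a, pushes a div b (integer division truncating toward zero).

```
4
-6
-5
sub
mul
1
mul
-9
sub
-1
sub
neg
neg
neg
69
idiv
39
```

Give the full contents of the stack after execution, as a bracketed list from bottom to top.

[0, 39]

4    -> [4]
-6   -> [4, -6]
-5   -> [4, -6, -5]
sub  -> [4, -1]
mul  -> [-4]
1    -> [-4, 1]
mul  -> [-4]
-9   -> [-4, -9]
sub  -> [5]
-1   -> [5, -1]
sub  -> [6]
neg  -> [-6]
neg  -> [6]
neg  -> [-6]
69   -> [-6, 69]
idiv -> [0]
39   -> [0, 39]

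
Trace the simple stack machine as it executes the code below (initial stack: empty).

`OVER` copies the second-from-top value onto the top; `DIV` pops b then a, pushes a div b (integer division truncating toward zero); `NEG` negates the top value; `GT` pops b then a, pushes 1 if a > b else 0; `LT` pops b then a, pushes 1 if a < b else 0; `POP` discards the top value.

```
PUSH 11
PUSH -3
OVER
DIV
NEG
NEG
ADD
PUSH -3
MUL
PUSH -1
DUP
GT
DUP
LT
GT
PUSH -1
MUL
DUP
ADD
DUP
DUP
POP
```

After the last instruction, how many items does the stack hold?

2

PUSH 11 : 11
PUSH -3 : 11 -3
OVER    : 11 -3 11
DIV     : 11 0
NEG     : 11 0
NEG     : 11 0
ADD     : 11
PUSH -3 : 11 -3
MUL     : -33
PUSH -1 : -33 -1
DUP     : -33 -1 -1
GT      : -33 0
DUP     : -33 0 0
LT      : -33 0
GT      : 0
PUSH -1 : 0 -1
MUL     : 0
DUP     : 0 0
ADD     : 0
DUP     : 0 0
DUP     : 0 0 0
POP     : 0 0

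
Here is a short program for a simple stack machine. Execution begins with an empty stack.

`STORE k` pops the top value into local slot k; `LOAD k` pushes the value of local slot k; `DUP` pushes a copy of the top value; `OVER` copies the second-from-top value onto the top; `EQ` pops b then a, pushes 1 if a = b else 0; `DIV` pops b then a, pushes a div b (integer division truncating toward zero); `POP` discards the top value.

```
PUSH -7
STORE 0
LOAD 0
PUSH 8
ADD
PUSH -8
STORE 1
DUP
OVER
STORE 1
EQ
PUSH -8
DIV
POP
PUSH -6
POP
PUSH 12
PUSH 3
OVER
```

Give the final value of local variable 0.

-7

PUSH -7 → -7
STORE 0 → (empty)
LOAD 0  → -7
PUSH 8  → -7 8
ADD     → 1
PUSH -8 → 1 -8
STORE 1 → 1
DUP     → 1 1
OVER    → 1 1 1
STORE 1 → 1 1
EQ      → 1
PUSH -8 → 1 -8
DIV     → 0
POP     → (empty)
PUSH -6 → -6
POP     → (empty)
PUSH 12 → 12
PUSH 3  → 12 3
OVER    → 12 3 12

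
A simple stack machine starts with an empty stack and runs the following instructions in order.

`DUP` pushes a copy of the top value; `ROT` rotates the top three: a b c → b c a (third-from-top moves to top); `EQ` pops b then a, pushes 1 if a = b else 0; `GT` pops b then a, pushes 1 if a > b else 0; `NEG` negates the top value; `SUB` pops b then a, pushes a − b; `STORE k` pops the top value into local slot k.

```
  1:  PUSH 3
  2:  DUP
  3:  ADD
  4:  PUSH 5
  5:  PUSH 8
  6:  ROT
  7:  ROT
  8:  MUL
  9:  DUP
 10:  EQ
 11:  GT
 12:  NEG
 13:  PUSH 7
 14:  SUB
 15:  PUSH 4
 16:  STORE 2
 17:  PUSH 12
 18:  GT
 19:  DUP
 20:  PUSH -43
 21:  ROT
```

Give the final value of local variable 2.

PUSH 3   -> [3]
DUP      -> [3, 3]
ADD      -> [6]
PUSH 5   -> [6, 5]
PUSH 8   -> [6, 5, 8]
ROT      -> [5, 8, 6]
ROT      -> [8, 6, 5]
MUL      -> [8, 30]
DUP      -> [8, 30, 30]
EQ       -> [8, 1]
GT       -> [1]
NEG      -> [-1]
PUSH 7   -> [-1, 7]
SUB      -> [-8]
PUSH 4   -> [-8, 4]
STORE 2  -> [-8]
PUSH 12  -> [-8, 12]
GT       -> [0]
DUP      -> [0, 0]
PUSH -43 -> [0, 0, -43]
ROT      -> [0, -43, 0]

4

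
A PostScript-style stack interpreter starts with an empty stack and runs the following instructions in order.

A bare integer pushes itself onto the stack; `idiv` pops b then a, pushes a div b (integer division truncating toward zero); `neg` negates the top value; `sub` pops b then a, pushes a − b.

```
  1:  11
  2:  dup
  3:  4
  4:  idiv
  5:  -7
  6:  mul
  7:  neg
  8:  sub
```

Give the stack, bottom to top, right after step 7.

11   : [11]
dup  : [11, 11]
4    : [11, 11, 4]
idiv : [11, 2]
-7   : [11, 2, -7]
mul  : [11, -14]
neg  : [11, 14]

[11, 14]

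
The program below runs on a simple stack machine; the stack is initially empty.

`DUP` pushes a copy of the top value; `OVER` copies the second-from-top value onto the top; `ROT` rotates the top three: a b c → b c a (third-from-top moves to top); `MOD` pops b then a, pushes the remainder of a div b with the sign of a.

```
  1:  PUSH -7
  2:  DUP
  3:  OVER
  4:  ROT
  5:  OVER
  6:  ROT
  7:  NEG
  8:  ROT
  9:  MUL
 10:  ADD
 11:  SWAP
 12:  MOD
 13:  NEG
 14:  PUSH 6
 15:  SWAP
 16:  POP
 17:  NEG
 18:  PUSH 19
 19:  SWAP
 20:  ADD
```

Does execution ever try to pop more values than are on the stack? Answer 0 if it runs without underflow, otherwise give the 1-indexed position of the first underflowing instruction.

PUSH -7 -> [-7]
DUP     -> [-7, -7]
OVER    -> [-7, -7, -7]
ROT     -> [-7, -7, -7]
OVER    -> [-7, -7, -7, -7]
ROT     -> [-7, -7, -7, -7]
NEG     -> [-7, -7, -7, 7]
ROT     -> [-7, -7, 7, -7]
MUL     -> [-7, -7, -49]
ADD     -> [-7, -56]
SWAP    -> [-56, -7]
MOD     -> [0]
NEG     -> [0]
PUSH 6  -> [0, 6]
SWAP    -> [6, 0]
POP     -> [6]
NEG     -> [-6]
PUSH 19 -> [-6, 19]
SWAP    -> [19, -6]
ADD     -> [13]

0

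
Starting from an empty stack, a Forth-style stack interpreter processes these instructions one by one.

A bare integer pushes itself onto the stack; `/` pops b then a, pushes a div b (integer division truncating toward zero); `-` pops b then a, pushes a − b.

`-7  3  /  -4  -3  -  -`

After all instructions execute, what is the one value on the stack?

-7 → [-7]
3  → [-7, 3]
/  → [-2]
-4 → [-2, -4]
-3 → [-2, -4, -3]
-  → [-2, -1]
-  → [-1]

-1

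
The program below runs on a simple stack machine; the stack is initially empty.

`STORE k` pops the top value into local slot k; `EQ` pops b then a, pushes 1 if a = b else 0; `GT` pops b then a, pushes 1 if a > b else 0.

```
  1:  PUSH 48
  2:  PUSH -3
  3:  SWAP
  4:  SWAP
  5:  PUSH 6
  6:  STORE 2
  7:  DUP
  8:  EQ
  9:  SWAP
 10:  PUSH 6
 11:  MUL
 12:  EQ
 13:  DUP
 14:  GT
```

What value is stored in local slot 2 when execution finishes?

6

PUSH 48 : [48]
PUSH -3 : [48, -3]
SWAP    : [-3, 48]
SWAP    : [48, -3]
PUSH 6  : [48, -3, 6]
STORE 2 : [48, -3]
DUP     : [48, -3, -3]
EQ      : [48, 1]
SWAP    : [1, 48]
PUSH 6  : [1, 48, 6]
MUL     : [1, 288]
EQ      : [0]
DUP     : [0, 0]
GT      : [0]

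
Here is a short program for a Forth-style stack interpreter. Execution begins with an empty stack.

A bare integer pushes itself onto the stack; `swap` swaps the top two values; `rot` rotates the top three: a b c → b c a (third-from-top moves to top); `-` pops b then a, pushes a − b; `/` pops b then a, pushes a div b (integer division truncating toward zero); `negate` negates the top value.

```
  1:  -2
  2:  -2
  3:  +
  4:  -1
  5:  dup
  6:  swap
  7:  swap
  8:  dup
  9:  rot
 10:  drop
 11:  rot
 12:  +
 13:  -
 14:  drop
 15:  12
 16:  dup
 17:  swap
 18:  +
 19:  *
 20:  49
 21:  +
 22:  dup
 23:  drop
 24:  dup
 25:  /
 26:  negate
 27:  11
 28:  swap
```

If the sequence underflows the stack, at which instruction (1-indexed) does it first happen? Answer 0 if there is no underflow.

-2   -> -2
-2   -> -2 -2
+    -> -4
-1   -> -4 -1
dup  -> -4 -1 -1
swap -> -4 -1 -1
swap -> -4 -1 -1
dup  -> -4 -1 -1 -1
rot  -> -4 -1 -1 -1
drop -> -4 -1 -1
rot  -> -1 -1 -4
+    -> -1 -5
-    -> 4
drop -> (empty)
12   -> 12
dup  -> 12 12
swap -> 12 12
+    -> 24
*  — needs 2 operands, stack has 1 → underflow

19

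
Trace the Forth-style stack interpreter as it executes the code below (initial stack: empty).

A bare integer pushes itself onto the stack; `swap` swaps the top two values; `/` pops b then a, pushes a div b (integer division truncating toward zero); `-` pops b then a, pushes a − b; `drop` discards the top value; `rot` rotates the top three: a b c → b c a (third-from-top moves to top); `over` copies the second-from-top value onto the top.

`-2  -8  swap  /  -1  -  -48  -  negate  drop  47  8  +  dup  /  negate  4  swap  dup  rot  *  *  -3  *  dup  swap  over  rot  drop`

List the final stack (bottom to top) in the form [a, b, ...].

-2     -> -2
-8     -> -2 -8
swap   -> -8 -2
/      -> 4
-1     -> 4 -1
-      -> 5
-48    -> 5 -48
-      -> 53
negate -> -53
drop   -> (empty)
47     -> 47
8      -> 47 8
+      -> 55
dup    -> 55 55
/      -> 1
negate -> -1
4      -> -1 4
swap   -> 4 -1
dup    -> 4 -1 -1
rot    -> -1 -1 4
*      -> -1 -4
*      -> 4
-3     -> 4 -3
*      -> -12
dup    -> -12 -12
swap   -> -12 -12
over   -> -12 -12 -12
rot    -> -12 -12 -12
drop   -> -12 -12

[-12, -12]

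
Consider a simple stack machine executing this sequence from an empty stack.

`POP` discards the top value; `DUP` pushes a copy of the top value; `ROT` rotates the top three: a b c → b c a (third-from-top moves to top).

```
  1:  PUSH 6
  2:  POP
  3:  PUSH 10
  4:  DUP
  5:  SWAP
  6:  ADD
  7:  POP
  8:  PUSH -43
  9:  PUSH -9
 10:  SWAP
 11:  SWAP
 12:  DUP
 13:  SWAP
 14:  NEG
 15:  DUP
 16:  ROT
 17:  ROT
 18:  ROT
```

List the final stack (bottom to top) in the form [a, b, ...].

PUSH 6   : 6
POP      : (empty)
PUSH 10  : 10
DUP      : 10 10
SWAP     : 10 10
ADD      : 20
POP      : (empty)
PUSH -43 : -43
PUSH -9  : -43 -9
SWAP     : -9 -43
SWAP     : -43 -9
DUP      : -43 -9 -9
SWAP     : -43 -9 -9
NEG      : -43 -9 9
DUP      : -43 -9 9 9
ROT      : -43 9 9 -9
ROT      : -43 9 -9 9
ROT      : -43 -9 9 9

[-43, -9, 9, 9]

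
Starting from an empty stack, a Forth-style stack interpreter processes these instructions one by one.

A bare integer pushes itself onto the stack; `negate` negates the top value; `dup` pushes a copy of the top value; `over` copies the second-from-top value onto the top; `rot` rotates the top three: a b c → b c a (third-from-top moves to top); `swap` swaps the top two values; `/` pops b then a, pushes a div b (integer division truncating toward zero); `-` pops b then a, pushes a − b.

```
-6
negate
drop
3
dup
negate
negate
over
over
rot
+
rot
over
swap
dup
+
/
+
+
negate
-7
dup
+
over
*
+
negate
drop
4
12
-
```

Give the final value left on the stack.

-6      -6
negate  6
drop    (empty)
3       3
dup     3 3
negate  3 -3
negate  3 3
over    3 3 3
over    3 3 3 3
rot     3 3 3 3
+       3 3 6
rot     3 6 3
over    3 6 3 6
swap    3 6 6 3
dup     3 6 6 3 3
+       3 6 6 6
/       3 6 1
+       3 7
+       10
negate  -10
-7      -10 -7
dup     -10 -7 -7
+       -10 -14
over    -10 -14 -10
*       -10 140
+       130
negate  -130
drop    (empty)
4       4
12      4 12
-       -8

-8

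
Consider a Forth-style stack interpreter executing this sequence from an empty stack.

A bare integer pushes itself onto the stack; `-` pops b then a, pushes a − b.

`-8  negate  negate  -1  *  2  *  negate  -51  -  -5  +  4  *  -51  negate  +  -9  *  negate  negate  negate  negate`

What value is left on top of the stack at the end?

-1539

-8     : -8
negate : 8
negate : -8
-1     : -8 -1
*      : 8
2      : 8 2
*      : 16
negate : -16
-51    : -16 -51
-      : 35
-5     : 35 -5
+      : 30
4      : 30 4
*      : 120
-51    : 120 -51
negate : 120 51
+      : 171
-9     : 171 -9
*      : -1539
negate : 1539
negate : -1539
negate : 1539
negate : -1539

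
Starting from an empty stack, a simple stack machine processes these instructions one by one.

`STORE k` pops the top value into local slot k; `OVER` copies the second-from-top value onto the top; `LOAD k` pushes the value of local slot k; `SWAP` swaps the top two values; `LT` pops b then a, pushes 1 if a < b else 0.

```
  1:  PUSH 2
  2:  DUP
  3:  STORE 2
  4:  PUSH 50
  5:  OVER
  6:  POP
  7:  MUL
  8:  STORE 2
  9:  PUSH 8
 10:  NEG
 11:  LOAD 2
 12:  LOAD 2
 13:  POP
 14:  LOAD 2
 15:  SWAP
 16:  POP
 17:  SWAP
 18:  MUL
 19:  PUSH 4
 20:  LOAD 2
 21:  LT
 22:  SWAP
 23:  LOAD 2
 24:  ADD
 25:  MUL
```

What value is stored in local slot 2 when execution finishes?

PUSH 2  : 2
DUP     : 2 2
STORE 2 : 2
PUSH 50 : 2 50
OVER    : 2 50 2
POP     : 2 50
MUL     : 100
STORE 2 : (empty)
PUSH 8  : 8
NEG     : -8
LOAD 2  : -8 100
LOAD 2  : -8 100 100
POP     : -8 100
LOAD 2  : -8 100 100
SWAP    : -8 100 100
POP     : -8 100
SWAP    : 100 -8
MUL     : -800
PUSH 4  : -800 4
LOAD 2  : -800 4 100
LT      : -800 1
SWAP    : 1 -800
LOAD 2  : 1 -800 100
ADD     : 1 -700
MUL     : -700

100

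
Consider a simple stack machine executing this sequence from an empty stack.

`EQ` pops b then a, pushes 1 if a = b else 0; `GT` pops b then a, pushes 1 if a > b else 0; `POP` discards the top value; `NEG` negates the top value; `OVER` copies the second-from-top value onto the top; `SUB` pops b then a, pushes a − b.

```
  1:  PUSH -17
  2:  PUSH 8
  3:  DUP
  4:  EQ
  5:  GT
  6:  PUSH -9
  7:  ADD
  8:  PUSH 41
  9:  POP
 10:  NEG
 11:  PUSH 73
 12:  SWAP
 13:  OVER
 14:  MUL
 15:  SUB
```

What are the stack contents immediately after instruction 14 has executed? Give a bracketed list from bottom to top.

PUSH -17  [-17]
PUSH 8    [-17, 8]
DUP       [-17, 8, 8]
EQ        [-17, 1]
GT        [0]
PUSH -9   [0, -9]
ADD       [-9]
PUSH 41   [-9, 41]
POP       [-9]
NEG       [9]
PUSH 73   [9, 73]
SWAP      [73, 9]
OVER      [73, 9, 73]
MUL       [73, 657]

[73, 657]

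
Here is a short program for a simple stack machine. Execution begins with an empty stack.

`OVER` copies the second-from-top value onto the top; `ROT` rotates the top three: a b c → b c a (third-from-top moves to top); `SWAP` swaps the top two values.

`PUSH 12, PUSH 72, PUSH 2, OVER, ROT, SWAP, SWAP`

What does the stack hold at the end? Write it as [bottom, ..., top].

[12, 2, 72, 72]

PUSH 12  [12]
PUSH 72  [12, 72]
PUSH 2   [12, 72, 2]
OVER     [12, 72, 2, 72]
ROT      [12, 2, 72, 72]
SWAP     [12, 2, 72, 72]
SWAP     [12, 2, 72, 72]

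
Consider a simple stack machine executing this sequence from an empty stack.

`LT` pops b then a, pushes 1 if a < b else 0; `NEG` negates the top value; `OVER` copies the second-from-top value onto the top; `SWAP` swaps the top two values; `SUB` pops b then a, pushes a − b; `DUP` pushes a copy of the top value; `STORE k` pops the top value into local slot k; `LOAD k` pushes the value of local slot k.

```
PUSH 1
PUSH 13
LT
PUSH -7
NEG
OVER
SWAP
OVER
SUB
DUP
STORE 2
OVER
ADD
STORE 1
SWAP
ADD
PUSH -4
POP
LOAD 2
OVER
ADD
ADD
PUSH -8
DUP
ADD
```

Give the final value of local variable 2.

6

PUSH 1  → [1]
PUSH 13 → [1, 13]
LT      → [1]
PUSH -7 → [1, -7]
NEG     → [1, 7]
OVER    → [1, 7, 1]
SWAP    → [1, 1, 7]
OVER    → [1, 1, 7, 1]
SUB     → [1, 1, 6]
DUP     → [1, 1, 6, 6]
STORE 2 → [1, 1, 6]
OVER    → [1, 1, 6, 1]
ADD     → [1, 1, 7]
STORE 1 → [1, 1]
SWAP    → [1, 1]
ADD     → [2]
PUSH -4 → [2, -4]
POP     → [2]
LOAD 2  → [2, 6]
OVER    → [2, 6, 2]
ADD     → [2, 8]
ADD     → [10]
PUSH -8 → [10, -8]
DUP     → [10, -8, -8]
ADD     → [10, -16]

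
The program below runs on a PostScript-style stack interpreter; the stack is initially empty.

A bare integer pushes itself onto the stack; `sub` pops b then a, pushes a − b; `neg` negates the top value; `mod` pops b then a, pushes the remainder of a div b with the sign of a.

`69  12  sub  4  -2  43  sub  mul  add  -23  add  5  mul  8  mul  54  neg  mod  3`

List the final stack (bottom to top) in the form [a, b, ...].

69  → 69
12  → 69 12
sub → 57
4   → 57 4
-2  → 57 4 -2
43  → 57 4 -2 43
sub → 57 4 -45
mul → 57 -180
add → -123
-23 → -123 -23
add → -146
5   → -146 5
mul → -730
8   → -730 8
mul → -5840
54  → -5840 54
neg → -5840 -54
mod → -8
3   → -8 3

[-8, 3]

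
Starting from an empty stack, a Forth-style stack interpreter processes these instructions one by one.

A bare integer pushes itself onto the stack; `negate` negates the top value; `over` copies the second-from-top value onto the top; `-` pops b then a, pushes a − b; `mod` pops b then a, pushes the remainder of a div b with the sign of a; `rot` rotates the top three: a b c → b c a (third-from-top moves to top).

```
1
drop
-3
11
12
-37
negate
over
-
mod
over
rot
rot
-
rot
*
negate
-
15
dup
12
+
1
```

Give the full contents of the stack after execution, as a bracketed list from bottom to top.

1      -> 1
drop   -> (empty)
-3     -> -3
11     -> -3 11
12     -> -3 11 12
-37    -> -3 11 12 -37
negate -> -3 11 12 37
over   -> -3 11 12 37 12
-      -> -3 11 12 25
mod    -> -3 11 12
over   -> -3 11 12 11
rot    -> -3 12 11 11
rot    -> -3 11 11 12
-      -> -3 11 -1
rot    -> 11 -1 -3
*      -> 11 3
negate -> 11 -3
-      -> 14
15     -> 14 15
dup    -> 14 15 15
12     -> 14 15 15 12
+      -> 14 15 27
1      -> 14 15 27 1

[14, 15, 27, 1]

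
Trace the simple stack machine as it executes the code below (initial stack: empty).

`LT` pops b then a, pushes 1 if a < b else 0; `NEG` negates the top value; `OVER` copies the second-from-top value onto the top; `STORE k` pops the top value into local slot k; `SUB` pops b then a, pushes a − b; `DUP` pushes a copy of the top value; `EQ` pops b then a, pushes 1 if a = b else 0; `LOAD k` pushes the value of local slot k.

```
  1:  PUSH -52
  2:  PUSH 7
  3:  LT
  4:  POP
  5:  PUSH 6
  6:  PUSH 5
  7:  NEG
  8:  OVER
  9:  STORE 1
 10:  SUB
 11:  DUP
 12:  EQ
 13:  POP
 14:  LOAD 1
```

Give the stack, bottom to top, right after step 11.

PUSH -52 : -52
PUSH 7   : -52 7
LT       : 1
POP      : (empty)
PUSH 6   : 6
PUSH 5   : 6 5
NEG      : 6 -5
OVER     : 6 -5 6
STORE 1  : 6 -5
SUB      : 11
DUP      : 11 11

[11, 11]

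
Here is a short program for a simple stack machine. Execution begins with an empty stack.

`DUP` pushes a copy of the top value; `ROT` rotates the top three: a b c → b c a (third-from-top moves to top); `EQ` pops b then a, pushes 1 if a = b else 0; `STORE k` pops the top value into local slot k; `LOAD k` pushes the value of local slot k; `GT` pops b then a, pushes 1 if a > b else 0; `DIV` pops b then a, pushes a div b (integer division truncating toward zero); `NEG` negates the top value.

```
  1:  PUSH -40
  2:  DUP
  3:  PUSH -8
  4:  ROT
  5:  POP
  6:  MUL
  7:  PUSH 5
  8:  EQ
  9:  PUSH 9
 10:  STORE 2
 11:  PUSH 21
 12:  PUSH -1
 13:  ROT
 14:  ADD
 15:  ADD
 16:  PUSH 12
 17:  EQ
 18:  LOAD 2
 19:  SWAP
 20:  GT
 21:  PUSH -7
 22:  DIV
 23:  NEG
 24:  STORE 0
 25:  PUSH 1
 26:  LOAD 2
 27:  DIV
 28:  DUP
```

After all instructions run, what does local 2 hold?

9

PUSH -40 -> [-40]
DUP      -> [-40, -40]
PUSH -8  -> [-40, -40, -8]
ROT      -> [-40, -8, -40]
POP      -> [-40, -8]
MUL      -> [320]
PUSH 5   -> [320, 5]
EQ       -> [0]
PUSH 9   -> [0, 9]
STORE 2  -> [0]
PUSH 21  -> [0, 21]
PUSH -1  -> [0, 21, -1]
ROT      -> [21, -1, 0]
ADD      -> [21, -1]
ADD      -> [20]
PUSH 12  -> [20, 12]
EQ       -> [0]
LOAD 2   -> [0, 9]
SWAP     -> [9, 0]
GT       -> [1]
PUSH -7  -> [1, -7]
DIV      -> [0]
NEG      -> [0]
STORE 0  -> []
PUSH 1   -> [1]
LOAD 2   -> [1, 9]
DIV      -> [0]
DUP      -> [0, 0]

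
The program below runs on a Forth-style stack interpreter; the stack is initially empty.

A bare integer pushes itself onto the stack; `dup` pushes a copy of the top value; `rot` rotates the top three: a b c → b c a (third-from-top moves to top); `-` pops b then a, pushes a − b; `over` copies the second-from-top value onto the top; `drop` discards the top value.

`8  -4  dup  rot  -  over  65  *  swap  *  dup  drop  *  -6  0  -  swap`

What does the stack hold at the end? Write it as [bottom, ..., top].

8    → 8
-4   → 8 -4
dup  → 8 -4 -4
rot  → -4 -4 8
-    → -4 -12
over → -4 -12 -4
65   → -4 -12 -4 65
*    → -4 -12 -260
swap → -4 -260 -12
*    → -4 3120
dup  → -4 3120 3120
drop → -4 3120
*    → -12480
-6   → -12480 -6
0    → -12480 -6 0
-    → -12480 -6
swap → -6 -12480

[-6, -12480]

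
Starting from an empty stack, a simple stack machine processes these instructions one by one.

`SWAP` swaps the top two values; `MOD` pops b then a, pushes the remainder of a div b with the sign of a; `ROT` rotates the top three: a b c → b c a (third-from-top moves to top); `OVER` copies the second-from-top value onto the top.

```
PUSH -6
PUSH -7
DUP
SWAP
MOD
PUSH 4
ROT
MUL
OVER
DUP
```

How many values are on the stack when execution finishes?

PUSH -6 : [-6]
PUSH -7 : [-6, -7]
DUP     : [-6, -7, -7]
SWAP    : [-6, -7, -7]
MOD     : [-6, 0]
PUSH 4  : [-6, 0, 4]
ROT     : [0, 4, -6]
MUL     : [0, -24]
OVER    : [0, -24, 0]
DUP     : [0, -24, 0, 0]

4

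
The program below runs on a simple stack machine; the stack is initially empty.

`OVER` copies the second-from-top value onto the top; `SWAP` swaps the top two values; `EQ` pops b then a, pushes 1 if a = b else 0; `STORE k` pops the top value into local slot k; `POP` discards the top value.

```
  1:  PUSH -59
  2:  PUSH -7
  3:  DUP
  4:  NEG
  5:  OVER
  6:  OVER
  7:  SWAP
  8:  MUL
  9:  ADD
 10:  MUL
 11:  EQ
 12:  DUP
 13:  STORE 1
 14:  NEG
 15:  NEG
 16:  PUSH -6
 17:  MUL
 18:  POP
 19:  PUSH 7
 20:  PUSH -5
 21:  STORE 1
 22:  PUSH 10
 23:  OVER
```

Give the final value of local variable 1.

PUSH -59 → -59
PUSH -7  → -59 -7
DUP      → -59 -7 -7
NEG      → -59 -7 7
OVER     → -59 -7 7 -7
OVER     → -59 -7 7 -7 7
SWAP     → -59 -7 7 7 -7
MUL      → -59 -7 7 -49
ADD      → -59 -7 -42
MUL      → -59 294
EQ       → 0
DUP      → 0 0
STORE 1  → 0
NEG      → 0
NEG      → 0
PUSH -6  → 0 -6
MUL      → 0
POP      → (empty)
PUSH 7   → 7
PUSH -5  → 7 -5
STORE 1  → 7
PUSH 10  → 7 10
OVER     → 7 10 7

-5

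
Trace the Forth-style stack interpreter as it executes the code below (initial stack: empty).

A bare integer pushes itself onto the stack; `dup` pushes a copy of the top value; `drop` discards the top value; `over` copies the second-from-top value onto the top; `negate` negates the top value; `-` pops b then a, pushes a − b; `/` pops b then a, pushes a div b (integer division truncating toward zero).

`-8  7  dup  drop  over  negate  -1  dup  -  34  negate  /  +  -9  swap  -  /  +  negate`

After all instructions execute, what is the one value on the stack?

-8     : [-8]
7      : [-8, 7]
dup    : [-8, 7, 7]
drop   : [-8, 7]
over   : [-8, 7, -8]
negate : [-8, 7, 8]
-1     : [-8, 7, 8, -1]
dup    : [-8, 7, 8, -1, -1]
-      : [-8, 7, 8, 0]
34     : [-8, 7, 8, 0, 34]
negate : [-8, 7, 8, 0, -34]
/      : [-8, 7, 8, 0]
+      : [-8, 7, 8]
-9     : [-8, 7, 8, -9]
swap   : [-8, 7, -9, 8]
-      : [-8, 7, -17]
/      : [-8, 0]
+      : [-8]
negate : [8]

8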